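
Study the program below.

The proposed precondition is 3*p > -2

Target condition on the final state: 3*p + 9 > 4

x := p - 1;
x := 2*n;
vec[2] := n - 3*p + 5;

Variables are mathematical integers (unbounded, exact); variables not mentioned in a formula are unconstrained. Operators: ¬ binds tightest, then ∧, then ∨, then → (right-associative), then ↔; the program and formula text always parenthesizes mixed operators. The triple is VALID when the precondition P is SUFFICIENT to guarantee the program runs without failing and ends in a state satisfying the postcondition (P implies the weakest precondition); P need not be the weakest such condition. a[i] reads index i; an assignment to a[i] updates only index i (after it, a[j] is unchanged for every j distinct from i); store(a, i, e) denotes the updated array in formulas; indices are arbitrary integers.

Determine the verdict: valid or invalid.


Working backward. After the program, the postcondition 3*p + 9 > 4 must hold; in canonical form it is 3*p > -5.
Before vec[2] := n - 3*p + 5: 3*p > -5
Before x := 2*n: 3*p > -5
Before x := p - 1: 3*p > -5
The weakest precondition is 3*p > -5.
Check whether 3*p > -2 implies it.
Every state satisfying the precondition satisfies the weakest precondition: the implication holds.
Answer: valid


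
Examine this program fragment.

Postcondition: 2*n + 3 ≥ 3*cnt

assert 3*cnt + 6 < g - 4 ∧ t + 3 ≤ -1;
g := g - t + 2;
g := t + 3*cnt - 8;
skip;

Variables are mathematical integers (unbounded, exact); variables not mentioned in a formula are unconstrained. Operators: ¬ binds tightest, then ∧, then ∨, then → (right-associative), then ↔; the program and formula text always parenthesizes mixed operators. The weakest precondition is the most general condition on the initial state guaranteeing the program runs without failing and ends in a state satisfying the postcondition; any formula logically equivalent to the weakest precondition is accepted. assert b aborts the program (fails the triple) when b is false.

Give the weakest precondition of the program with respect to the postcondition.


Working backward. After the program, the postcondition 2*n + 3 ≥ 3*cnt must hold; in canonical form it is 2*n ≥ 3*cnt - 3.
Before skip: 2*n ≥ 3*cnt - 3
Before g := t + 3*cnt - 8: 2*n ≥ 3*cnt - 3
Before g := g - t + 2: 2*n ≥ 3*cnt - 3
Before assert 3*cnt + 6 < g - 4 ∧ t + 3 ≤ -1: 3*cnt < g - 10 ∧ t ≤ -4 ∧ 2*n ≥ 3*cnt - 3
Answer: WP = 3*cnt < g - 10 ∧ t ≤ -4 ∧ 2*n ≥ 3*cnt - 3


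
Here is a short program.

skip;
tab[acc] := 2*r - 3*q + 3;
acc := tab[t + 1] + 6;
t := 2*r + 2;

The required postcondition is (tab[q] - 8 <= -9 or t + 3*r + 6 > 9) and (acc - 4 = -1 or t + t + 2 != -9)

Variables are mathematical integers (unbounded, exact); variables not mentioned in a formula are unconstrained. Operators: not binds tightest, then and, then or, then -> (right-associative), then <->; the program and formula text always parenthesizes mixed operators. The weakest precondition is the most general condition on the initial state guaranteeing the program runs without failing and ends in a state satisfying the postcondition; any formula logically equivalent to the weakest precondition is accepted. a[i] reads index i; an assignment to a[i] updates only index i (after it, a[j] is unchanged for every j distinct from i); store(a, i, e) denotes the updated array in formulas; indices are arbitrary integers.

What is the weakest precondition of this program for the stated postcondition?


Working backward. After the program, the postcondition (tab[q] - 8 <= -9 or t + 3*r + 6 > 9) and (acc - 4 = -1 or t + t + 2 != -9) must hold; in canonical form it is (tab[q] <= -1 or 3*r + t > 3) and (acc = 3 or 2*t != -11).
Before t := 2*r + 2: (tab[q] <= -1 or 5*r > 1) and (acc = 3 or 4*r != -15)
Before acc := tab[t + 1] + 6: (tab[q] <= -1 or 5*r > 1) and (tab[t + 1] = -3 or 4*r != -15)
Before tab[acc] := 2*r - 3*q + 3: (store(tab, acc, -3*q + 2*r + 3)[q] <= -1 or 5*r > 1) and (store(tab, acc, -3*q + 2*r + 3)[t + 1] = -3 or 4*r != -15)
Before skip: (store(tab, acc, -3*q + 2*r + 3)[q] <= -1 or 5*r > 1) and (store(tab, acc, -3*q + 2*r + 3)[t + 1] = -3 or 4*r != -15)
Answer: WP = (store(tab, acc, -3*q + 2*r + 3)[q] <= -1 or 5*r > 1) and (store(tab, acc, -3*q + 2*r + 3)[t + 1] = -3 or 4*r != -15)


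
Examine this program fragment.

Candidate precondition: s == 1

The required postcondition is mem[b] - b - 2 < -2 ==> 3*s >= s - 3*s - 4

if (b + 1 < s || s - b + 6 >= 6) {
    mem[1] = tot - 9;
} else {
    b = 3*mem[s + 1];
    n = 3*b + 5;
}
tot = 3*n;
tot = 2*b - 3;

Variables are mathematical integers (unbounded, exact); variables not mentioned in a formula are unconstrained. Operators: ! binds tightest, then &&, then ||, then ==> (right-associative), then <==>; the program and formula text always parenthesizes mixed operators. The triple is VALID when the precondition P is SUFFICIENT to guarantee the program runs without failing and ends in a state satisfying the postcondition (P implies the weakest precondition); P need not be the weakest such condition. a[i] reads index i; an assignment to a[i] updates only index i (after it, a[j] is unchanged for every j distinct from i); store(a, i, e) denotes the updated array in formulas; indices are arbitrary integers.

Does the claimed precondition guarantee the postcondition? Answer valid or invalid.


Working backward. After the program, the postcondition mem[b] - b - 2 < -2 ==> 3*s >= s - 3*s - 4 must hold; in canonical form it is mem[b] < b ==> 5*s >= -4.
Before tot := 2*b - 3: mem[b] < b ==> 5*s >= -4
Before tot := 3*n: mem[b] < b ==> 5*s >= -4
Then branch requires store(mem, 1, tot - 9)[b] < b ==> 5*s >= -4; else branch requires mem[3*mem[s + 1]] < 3*mem[s + 1] ==> 5*s >= -4.
Before the if: ((b < s - 1 || s >= b) ==> (store(mem, 1, tot - 9)[b] < b ==> 5*s >= -4)) && ((!(b < s - 1 || s >= b)) ==> (mem[3*mem[s + 1]] < 3*mem[s + 1] ==> 5*s >= -4))
The weakest precondition is ((b < s - 1 || s >= b) ==> (store(mem, 1, tot - 9)[b] < b ==> 5*s >= -4)) && ((!(b < s - 1 || s >= b)) ==> (mem[3*mem[s + 1]] < 3*mem[s + 1] ==> 5*s >= -4)).
Check whether s == 1 implies it.
Every state satisfying the precondition satisfies the weakest precondition: the implication holds.
Answer: valid


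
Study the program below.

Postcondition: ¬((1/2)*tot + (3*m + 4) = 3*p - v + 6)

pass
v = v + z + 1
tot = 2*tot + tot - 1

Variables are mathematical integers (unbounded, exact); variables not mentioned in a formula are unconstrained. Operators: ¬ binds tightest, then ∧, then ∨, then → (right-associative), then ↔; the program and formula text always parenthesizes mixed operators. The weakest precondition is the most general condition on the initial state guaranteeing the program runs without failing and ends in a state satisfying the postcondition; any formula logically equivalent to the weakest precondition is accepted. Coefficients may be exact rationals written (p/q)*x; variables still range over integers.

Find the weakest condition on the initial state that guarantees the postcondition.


Working backward. After the program, the postcondition ¬((1/2)*tot + (3*m + 4) = 3*p - v + 6) must hold; in canonical form it is ¬(3*m + (1/2)*tot + v = 3*p + 2).
Before tot := 2*tot + tot - 1: ¬(3*m + (3/2)*tot + v = 3*p + 5/2)
Before v := v + z + 1: ¬(3*m + (3/2)*tot + v + z = 3*p + 3/2)
Before skip: ¬(3*m + (3/2)*tot + v + z = 3*p + 3/2)
Answer: WP = ¬(3*m + (3/2)*tot + v + z = 3*p + 3/2)


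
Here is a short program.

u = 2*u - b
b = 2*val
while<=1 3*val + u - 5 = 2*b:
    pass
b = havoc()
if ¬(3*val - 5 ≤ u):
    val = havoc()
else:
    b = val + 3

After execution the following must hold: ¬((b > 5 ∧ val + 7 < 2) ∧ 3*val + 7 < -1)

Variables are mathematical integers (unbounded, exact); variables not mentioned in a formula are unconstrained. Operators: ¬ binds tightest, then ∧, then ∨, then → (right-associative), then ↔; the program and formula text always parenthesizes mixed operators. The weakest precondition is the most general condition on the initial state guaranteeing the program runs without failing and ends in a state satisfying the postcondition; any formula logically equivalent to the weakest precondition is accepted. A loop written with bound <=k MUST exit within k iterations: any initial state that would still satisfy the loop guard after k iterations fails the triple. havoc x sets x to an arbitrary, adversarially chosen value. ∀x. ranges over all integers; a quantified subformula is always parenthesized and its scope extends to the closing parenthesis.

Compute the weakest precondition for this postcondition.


Working backward. After the program, the postcondition ¬((b > 5 ∧ val + 7 < 2) ∧ 3*val + 7 < -1) must hold; in canonical form it is ¬(b > 5 ∧ val < -5 ∧ 3*val < -8).
Then branch requires ∀val_1. (¬(b > 5 ∧ val_1 < -5 ∧ 3*val_1 < -8)); else branch requires ¬(val > 2 ∧ val < -5 ∧ 3*val < -8).
Before the if: ((¬(3*val ≤ u + 5)) → (∀val_1. (¬(b > 5 ∧ val_1 < -5 ∧ 3*val_1 < -8)))) ∧ (3*val ≤ u + 5 → (¬(val > 2 ∧ val < -5 ∧ 3*val < -8)))
Before havoc b: ∀b_1. (((¬(3*val ≤ u + 5)) → (∀val_1. (¬(b_1 > 5 ∧ val_1 < -5 ∧ 3*val_1 < -8)))) ∧ (3*val ≤ u + 5 → (¬(val > 2 ∧ val < -5 ∧ 3*val < -8))))
Before the loop (bound <=1), unroll the exhaustion recursion (WP_0 = exit-now case; WP_j = one more guarded iteration, up to j = 1):
  WP_0: (¬(u + 3*val = 2*b + 5)) ∧ (∀b_1. (((¬(3*val ≤ u + 5)) → (∀val_1. (¬(b_1 > 5 ∧ val_1 < -5 ∧ 3*val_1 < -8)))) ∧ (3*val ≤ u + 5 → (¬(val > 2 ∧ val < -5 ∧ 3*val < -8)))))
  WP_1: (u + 3*val = 2*b + 5 → ((¬(u + 3*val = 2*b + 5)) ∧ (∀b_1. (((¬(3*val ≤ u + 5)) → (∀val_1. (¬(b_1 > 5 ∧ val_1 < -5 ∧ 3*val_1 < -8)))) ∧ (3*val ≤ u + 5 → (¬(val > 2 ∧ val < -5 ∧ 3*val < -8))))))) ∧ ((¬(u + 3*val = 2*b + 5)) → (∀b_1. (((¬(3*val ≤ u + 5)) → (∀val_1. (¬(b_1 > 5 ∧ val_1 < -5 ∧ 3*val_1 < -8)))) ∧ (3*val ≤ u + 5 → (¬(val > 2 ∧ val < -5 ∧ 3*val < -8))))))
So before the loop: (u + 3*val = 2*b + 5 → ((¬(u + 3*val = 2*b + 5)) ∧ (∀b_1. (((¬(3*val ≤ u + 5)) → (∀val_1. (¬(b_1 > 5 ∧ val_1 < -5 ∧ 3*val_1 < -8)))) ∧ (3*val ≤ u + 5 → (¬(val > 2 ∧ val < -5 ∧ 3*val < -8))))))) ∧ ((¬(u + 3*val = 2*b + 5)) → (∀b_1. (((¬(3*val ≤ u + 5)) → (∀val_1. (¬(b_1 > 5 ∧ val_1 < -5 ∧ 3*val_1 < -8)))) ∧ (3*val ≤ u + 5 → (¬(val > 2 ∧ val < -5 ∧ 3*val < -8))))))
Before b := 2*val: (u = val + 5 → ((¬(u = val + 5)) ∧ (∀b_1. (((¬(3*val ≤ u + 5)) → (∀val_1. (¬(b_1 > 5 ∧ val_1 < -5 ∧ 3*val_1 < -8)))) ∧ (3*val ≤ u + 5 → (¬(val > 2 ∧ val < -5 ∧ 3*val < -8))))))) ∧ ((¬(u = val + 5)) → (∀b_1. (((¬(3*val ≤ u + 5)) → (∀val_1. (¬(b_1 > 5 ∧ val_1 < -5 ∧ 3*val_1 < -8)))) ∧ (3*val ≤ u + 5 → (¬(val > 2 ∧ val < -5 ∧ 3*val < -8))))))
Before u := 2*u - b: (2*u = b + val + 5 → ((¬(2*u = b + val + 5)) ∧ (∀b_1. (((¬(b + 3*val ≤ 2*u + 5)) → (∀val_1. (¬(b_1 > 5 ∧ val_1 < -5 ∧ 3*val_1 < -8)))) ∧ (b + 3*val ≤ 2*u + 5 → (¬(val > 2 ∧ val < -5 ∧ 3*val < -8))))))) ∧ ((¬(2*u = b + val + 5)) → (∀b_1. (((¬(b + 3*val ≤ 2*u + 5)) → (∀val_1. (¬(b_1 > 5 ∧ val_1 < -5 ∧ 3*val_1 < -8)))) ∧ (b + 3*val ≤ 2*u + 5 → (¬(val > 2 ∧ val < -5 ∧ 3*val < -8))))))
Answer: WP = (2*u = b + val + 5 → ((¬(2*u = b + val + 5)) ∧ (∀b_1. (((¬(b + 3*val ≤ 2*u + 5)) → (∀val_1. (¬(b_1 > 5 ∧ val_1 < -5 ∧ 3*val_1 < -8)))) ∧ (b + 3*val ≤ 2*u + 5 → (¬(val > 2 ∧ val < -5 ∧ 3*val < -8))))))) ∧ ((¬(2*u = b + val + 5)) → (∀b_1. (((¬(b + 3*val ≤ 2*u + 5)) → (∀val_1. (¬(b_1 > 5 ∧ val_1 < -5 ∧ 3*val_1 < -8)))) ∧ (b + 3*val ≤ 2*u + 5 → (¬(val > 2 ∧ val < -5 ∧ 3*val < -8))))))


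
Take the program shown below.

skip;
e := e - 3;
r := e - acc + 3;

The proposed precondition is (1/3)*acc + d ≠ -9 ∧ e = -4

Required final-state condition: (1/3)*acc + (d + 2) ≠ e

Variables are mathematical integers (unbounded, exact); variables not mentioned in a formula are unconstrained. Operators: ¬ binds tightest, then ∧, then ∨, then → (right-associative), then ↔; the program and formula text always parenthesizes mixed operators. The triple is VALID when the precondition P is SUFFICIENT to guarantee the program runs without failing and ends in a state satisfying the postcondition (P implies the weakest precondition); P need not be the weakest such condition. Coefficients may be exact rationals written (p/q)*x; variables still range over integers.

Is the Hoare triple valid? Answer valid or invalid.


Working backward. After the program, the postcondition (1/3)*acc + (d + 2) ≠ e must hold; in canonical form it is (1/3)*acc + d ≠ e - 2.
Before r := e - acc + 3: (1/3)*acc + d ≠ e - 2
Before e := e - 3: (1/3)*acc + d ≠ e - 5
Before skip: (1/3)*acc + d ≠ e - 5
The weakest precondition is (1/3)*acc + d ≠ e - 5.
Check whether (1/3)*acc + d ≠ -9 ∧ e = -4 implies it.
Every state satisfying the precondition satisfies the weakest precondition: the implication holds.
Answer: valid


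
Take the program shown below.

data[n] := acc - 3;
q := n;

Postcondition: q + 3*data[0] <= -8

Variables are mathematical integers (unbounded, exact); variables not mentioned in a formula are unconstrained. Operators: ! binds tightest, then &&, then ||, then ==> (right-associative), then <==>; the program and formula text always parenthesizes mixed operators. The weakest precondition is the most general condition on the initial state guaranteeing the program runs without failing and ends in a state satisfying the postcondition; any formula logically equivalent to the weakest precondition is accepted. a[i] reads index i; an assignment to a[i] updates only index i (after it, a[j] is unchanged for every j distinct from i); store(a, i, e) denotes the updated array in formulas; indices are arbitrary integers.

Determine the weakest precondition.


Working backward. After the program, the postcondition q + 3*data[0] <= -8 must hold; in canonical form it is 3*data[0] + q <= -8.
Before q := n: 3*data[0] + n <= -8
Before data[n] := acc - 3: 3*store(data, n, acc - 3)[0] + n <= -8
Answer: WP = 3*store(data, n, acc - 3)[0] + n <= -8


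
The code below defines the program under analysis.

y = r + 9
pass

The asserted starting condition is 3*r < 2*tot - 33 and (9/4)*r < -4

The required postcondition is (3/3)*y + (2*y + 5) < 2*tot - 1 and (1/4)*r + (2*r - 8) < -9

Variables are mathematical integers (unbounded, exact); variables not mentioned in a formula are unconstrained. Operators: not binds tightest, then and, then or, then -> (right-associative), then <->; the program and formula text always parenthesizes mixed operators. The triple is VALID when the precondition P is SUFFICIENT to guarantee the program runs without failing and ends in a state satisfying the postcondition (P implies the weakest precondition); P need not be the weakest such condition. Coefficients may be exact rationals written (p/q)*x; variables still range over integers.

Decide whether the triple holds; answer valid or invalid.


Working backward. After the program, the postcondition (3/3)*y + (2*y + 5) < 2*tot - 1 and (1/4)*r + (2*r - 8) < -9 must hold; in canonical form it is 3*y < 2*tot - 6 and (9/4)*r < -1.
Before skip: 3*y < 2*tot - 6 and (9/4)*r < -1
Before y := r + 9: 3*r < 2*tot - 33 and (9/4)*r < -1
The weakest precondition is 3*r < 2*tot - 33 and (9/4)*r < -1.
Check whether 3*r < 2*tot - 33 and (9/4)*r < -4 implies it.
Every state satisfying the precondition satisfies the weakest precondition: the implication holds.
Answer: valid


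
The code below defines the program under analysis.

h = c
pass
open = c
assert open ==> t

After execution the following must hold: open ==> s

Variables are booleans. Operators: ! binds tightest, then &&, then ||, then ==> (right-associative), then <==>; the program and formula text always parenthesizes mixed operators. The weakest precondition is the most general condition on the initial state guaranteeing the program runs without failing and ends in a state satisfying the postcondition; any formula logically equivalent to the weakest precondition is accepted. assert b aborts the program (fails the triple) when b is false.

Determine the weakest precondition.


Working backward. After the program, open ==> s must hold.
Before assert open ==> t: (open ==> t) && (open ==> s)
Before open := c: (c ==> t) && (c ==> s)
Before skip: (c ==> t) && (c ==> s)
Before h := c: (c ==> t) && (c ==> s)
Answer: WP = (c ==> t) && (c ==> s)


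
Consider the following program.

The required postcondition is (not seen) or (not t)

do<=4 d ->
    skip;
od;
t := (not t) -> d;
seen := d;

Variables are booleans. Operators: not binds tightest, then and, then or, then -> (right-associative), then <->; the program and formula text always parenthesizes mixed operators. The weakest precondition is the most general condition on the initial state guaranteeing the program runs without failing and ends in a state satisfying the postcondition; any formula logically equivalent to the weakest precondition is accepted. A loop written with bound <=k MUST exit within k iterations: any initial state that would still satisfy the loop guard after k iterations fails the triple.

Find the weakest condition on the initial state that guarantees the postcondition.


Working backward. After the program, (not seen) or (not t) must hold.
Before seen := d: (not d) or (not t)
Before t := (not t) -> d: (not d) or (not ((not t) -> d))
Before the loop (bound <=4), unroll the exhaustion recursion (WP_0 = exit-now case; WP_j = one more guarded iteration, up to j = 4):
  WP_0: (not d) and ((not d) or (not ((not t) -> d)))
  WP_1: (d -> ((not d) and ((not d) or (not ((not t) -> d))))) and ((not d) -> ((not d) or (not ((not t) -> d))))
  WP_2: (d -> ((d -> ((not d) and ((not d) or (not ((not t) -> d))))) and ((not d) -> ((not d) or (not ((not t) -> d)))))) and ((not d) -> ((not d) or (not ((not t) -> d))))
  WP_3: (d -> ((d -> ((d -> ((not d) and ((not d) or (not ((not t) -> d))))) and ((not d) -> ((not d) or (not ((not t) -> d)))))) and ((not d) -> ((not d) or (not ((not t) -> d)))))) and ((not d) -> ((not d) or (not ((not t) -> d))))
  WP_4: (d -> ((d -> ((d -> ((d -> ((not d) and ((not d) or (not ((not t) -> d))))) and ((not d) -> ((not d) or (not ((not t) -> d)))))) and ((not d) -> ((not d) or (not ((not t) -> d)))))) and ((not d) -> ((not d) or (not ((not t) -> d)))))) and ((not d) -> ((not d) or (not ((not t) -> d))))
So before the loop: (d -> ((d -> ((d -> ((d -> ((not d) and ((not d) or (not ((not t) -> d))))) and ((not d) -> ((not d) or (not ((not t) -> d)))))) and ((not d) -> ((not d) or (not ((not t) -> d)))))) and ((not d) -> ((not d) or (not ((not t) -> d)))))) and ((not d) -> ((not d) or (not ((not t) -> d))))
Answer: WP = (d -> ((d -> ((d -> ((d -> ((not d) and ((not d) or (not ((not t) -> d))))) and ((not d) -> ((not d) or (not ((not t) -> d)))))) and ((not d) -> ((not d) or (not ((not t) -> d)))))) and ((not d) -> ((not d) or (not ((not t) -> d)))))) and ((not d) -> ((not d) or (not ((not t) -> d))))


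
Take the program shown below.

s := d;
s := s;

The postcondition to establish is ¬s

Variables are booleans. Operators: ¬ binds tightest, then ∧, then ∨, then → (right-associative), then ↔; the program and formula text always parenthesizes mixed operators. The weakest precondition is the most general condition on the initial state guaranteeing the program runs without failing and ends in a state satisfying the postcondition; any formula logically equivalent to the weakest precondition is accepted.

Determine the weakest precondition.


Working backward. After the program, ¬s must hold.
Before s := s: ¬s
Before s := d: ¬d
Answer: WP = ¬d


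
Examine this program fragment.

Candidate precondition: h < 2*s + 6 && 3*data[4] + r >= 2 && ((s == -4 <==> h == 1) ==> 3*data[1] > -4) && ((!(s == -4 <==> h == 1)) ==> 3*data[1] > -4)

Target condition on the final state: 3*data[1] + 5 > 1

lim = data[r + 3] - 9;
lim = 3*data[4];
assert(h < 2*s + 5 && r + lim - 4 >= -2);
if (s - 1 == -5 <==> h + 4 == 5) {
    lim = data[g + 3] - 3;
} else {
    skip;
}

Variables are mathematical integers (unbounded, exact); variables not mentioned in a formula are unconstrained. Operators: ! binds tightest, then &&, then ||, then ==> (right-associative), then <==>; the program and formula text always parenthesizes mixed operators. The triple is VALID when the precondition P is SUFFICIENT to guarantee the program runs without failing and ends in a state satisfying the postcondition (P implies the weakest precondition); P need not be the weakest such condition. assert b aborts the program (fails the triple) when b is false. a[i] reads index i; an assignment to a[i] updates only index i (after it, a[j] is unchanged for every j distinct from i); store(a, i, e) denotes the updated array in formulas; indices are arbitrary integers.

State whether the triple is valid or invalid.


Working backward. After the program, the postcondition 3*data[1] + 5 > 1 must hold; in canonical form it is 3*data[1] > -4.
Then branch requires 3*data[1] > -4; else branch requires 3*data[1] > -4.
Before the if: ((s == -4 <==> h == 1) ==> 3*data[1] > -4) && ((!(s == -4 <==> h == 1)) ==> 3*data[1] > -4)
Before assert h < 2*s + 5 && r + lim - 4 >= -2: h < 2*s + 5 && lim + r >= 2 && ((s == -4 <==> h == 1) ==> 3*data[1] > -4) && ((!(s == -4 <==> h == 1)) ==> 3*data[1] > -4)
Before lim := 3*data[4]: h < 2*s + 5 && 3*data[4] + r >= 2 && ((s == -4 <==> h == 1) ==> 3*data[1] > -4) && ((!(s == -4 <==> h == 1)) ==> 3*data[1] > -4)
Before lim := data[r + 3] - 9: h < 2*s + 5 && 3*data[4] + r >= 2 && ((s == -4 <==> h == 1) ==> 3*data[1] > -4) && ((!(s == -4 <==> h == 1)) ==> 3*data[1] > -4)
The weakest precondition is h < 2*s + 5 && 3*data[4] + r >= 2 && ((s == -4 <==> h == 1) ==> 3*data[1] > -4) && ((!(s == -4 <==> h == 1)) ==> 3*data[1] > -4).
Check whether h < 2*s + 6 && 3*data[4] + r >= 2 && ((s == -4 <==> h == 1) ==> 3*data[1] > -4) && ((!(s == -4 <==> h == 1)) ==> 3*data[1] > -4) implies it.
Countermodel: at the initial state data = {[1] = -1, [4] = -1, elsewhere -1}, h = -3, r = 5, s = -4, the precondition holds but the weakest precondition fails.
Answer: invalid


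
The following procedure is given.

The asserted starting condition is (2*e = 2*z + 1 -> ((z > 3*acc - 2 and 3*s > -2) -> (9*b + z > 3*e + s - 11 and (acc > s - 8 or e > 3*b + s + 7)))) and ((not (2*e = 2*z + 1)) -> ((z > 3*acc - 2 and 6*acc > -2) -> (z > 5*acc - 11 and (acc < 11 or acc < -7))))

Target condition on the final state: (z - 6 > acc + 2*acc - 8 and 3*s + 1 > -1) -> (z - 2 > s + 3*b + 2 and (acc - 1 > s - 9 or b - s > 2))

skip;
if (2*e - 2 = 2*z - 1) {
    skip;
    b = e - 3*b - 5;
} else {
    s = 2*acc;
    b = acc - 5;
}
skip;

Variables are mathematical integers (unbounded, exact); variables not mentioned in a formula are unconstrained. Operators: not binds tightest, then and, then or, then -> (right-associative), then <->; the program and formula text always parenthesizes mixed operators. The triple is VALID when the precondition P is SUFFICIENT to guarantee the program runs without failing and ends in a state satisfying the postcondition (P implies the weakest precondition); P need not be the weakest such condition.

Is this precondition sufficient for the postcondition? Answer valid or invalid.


Working backward. After the program, the postcondition (z - 6 > acc + 2*acc - 8 and 3*s + 1 > -1) -> (z - 2 > s + 3*b + 2 and (acc - 1 > s - 9 or b - s > 2)) must hold; in canonical form it is (z > 3*acc - 2 and 3*s > -2) -> (z > 3*b + s + 4 and (acc > s - 8 or b > s + 2)).
Before skip: (z > 3*acc - 2 and 3*s > -2) -> (z > 3*b + s + 4 and (acc > s - 8 or b > s + 2))
Then branch requires (z > 3*acc - 2 and 3*s > -2) -> (9*b + z > 3*e + s - 11 and (acc > s - 8 or e > 3*b + s + 7)); else branch requires (z > 3*acc - 2 and 6*acc > -2) -> (z > 5*acc - 11 and (acc < 8 or acc < -7)).
Before the if: (2*e = 2*z + 1 -> ((z > 3*acc - 2 and 3*s > -2) -> (9*b + z > 3*e + s - 11 and (acc > s - 8 or e > 3*b + s + 7)))) and ((not (2*e = 2*z + 1)) -> ((z > 3*acc - 2 and 6*acc > -2) -> (z > 5*acc - 11 and (acc < 8 or acc < -7))))
Before skip: (2*e = 2*z + 1 -> ((z > 3*acc - 2 and 3*s > -2) -> (9*b + z > 3*e + s - 11 and (acc > s - 8 or e > 3*b + s + 7)))) and ((not (2*e = 2*z + 1)) -> ((z > 3*acc - 2 and 6*acc > -2) -> (z > 5*acc - 11 and (acc < 8 or acc < -7))))
The weakest precondition is (2*e = 2*z + 1 -> ((z > 3*acc - 2 and 3*s > -2) -> (9*b + z > 3*e + s - 11 and (acc > s - 8 or e > 3*b + s + 7)))) and ((not (2*e = 2*z + 1)) -> ((z > 3*acc - 2 and 6*acc > -2) -> (z > 5*acc - 11 and (acc < 8 or acc < -7)))).
Check whether (2*e = 2*z + 1 -> ((z > 3*acc - 2 and 3*s > -2) -> (9*b + z > 3*e + s - 11 and (acc > s - 8 or e > 3*b + s + 7)))) and ((not (2*e = 2*z + 1)) -> ((z > 3*acc - 2 and 6*acc > -2) -> (z > 5*acc - 11 and (acc < 11 or acc < -7)))) implies it.
Countermodel: at the initial state acc = 8, b = 0, e = 0, s = 0, z = 30, the precondition holds but the weakest precondition fails.
Answer: invalid


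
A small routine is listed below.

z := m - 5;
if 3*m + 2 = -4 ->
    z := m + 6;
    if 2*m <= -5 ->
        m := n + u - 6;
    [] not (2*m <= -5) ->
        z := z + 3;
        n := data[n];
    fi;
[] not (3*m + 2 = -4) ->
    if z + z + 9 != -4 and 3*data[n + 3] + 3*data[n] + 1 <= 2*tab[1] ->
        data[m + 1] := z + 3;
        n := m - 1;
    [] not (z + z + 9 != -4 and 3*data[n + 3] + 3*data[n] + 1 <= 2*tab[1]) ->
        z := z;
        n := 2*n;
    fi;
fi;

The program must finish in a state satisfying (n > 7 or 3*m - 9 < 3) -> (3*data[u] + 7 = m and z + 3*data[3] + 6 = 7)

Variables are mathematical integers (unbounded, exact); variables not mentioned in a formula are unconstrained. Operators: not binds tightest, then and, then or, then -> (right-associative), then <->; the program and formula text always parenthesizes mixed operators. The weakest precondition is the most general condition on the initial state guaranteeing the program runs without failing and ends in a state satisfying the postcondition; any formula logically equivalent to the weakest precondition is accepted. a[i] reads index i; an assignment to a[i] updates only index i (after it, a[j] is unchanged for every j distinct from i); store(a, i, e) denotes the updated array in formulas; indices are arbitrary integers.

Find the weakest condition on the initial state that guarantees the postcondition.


Working backward. After the program, the postcondition (n > 7 or 3*m - 9 < 3) -> (3*data[u] + 7 = m and z + 3*data[3] + 6 = 7) must hold; in canonical form it is (n > 7 or 3*m < 12) -> (3*data[u] = m - 7 and 3*data[3] + z = 1).
Then branch requires (2*m <= -5 -> ((n > 7 or 3*n + 3*u < 30) -> (3*data[u] = n + u - 13 and 3*data[3] + m = -5))) and ((not (2*m <= -5)) -> ((data[n] > 7 or 3*m < 12) -> (3*data[u] = m - 7 and 3*data[3] + m = -8))); else branch requires ((2*z != -13 and 3*data[n + 3] + 3*data[n] <= 2*tab[1] - 1) -> ((m > 8 or 3*m < 12) -> (3*store(data, m + 1, z + 3)[u] = m - 7 and 3*store(data, m + 1, z + 3)[3] + z = 1))) and ((not (2*z != -13 and 3*data[n + 3] + 3*data[n] <= 2*tab[1] - 1)) -> ((2*n > 7 or 3*m < 12) -> (3*data[u] = m - 7 and 3*data[3] + z = 1))).
Before the if: (3*m = -6 -> ((2*m <= -5 -> ((n > 7 or 3*n + 3*u < 30) -> (3*data[u] = n + u - 13 and 3*data[3] + m = -5))) and ((not (2*m <= -5)) -> ((data[n] > 7 or 3*m < 12) -> (3*data[u] = m - 7 and 3*data[3] + m = -8))))) and ((not (3*m = -6)) -> (((2*z != -13 and 3*data[n + 3] + 3*data[n] <= 2*tab[1] - 1) -> ((m > 8 or 3*m < 12) -> (3*store(data, m + 1, z + 3)[u] = m - 7 and 3*store(data, m + 1, z + 3)[3] + z = 1))) and ((not (2*z != -13 and 3*data[n + 3] + 3*data[n] <= 2*tab[1] - 1)) -> ((2*n > 7 or 3*m < 12) -> (3*data[u] = m - 7 and 3*data[3] + z = 1)))))
Before z := m - 5: (3*m = -6 -> ((2*m <= -5 -> ((n > 7 or 3*n + 3*u < 30) -> (3*data[u] = n + u - 13 and 3*data[3] + m = -5))) and ((not (2*m <= -5)) -> ((data[n] > 7 or 3*m < 12) -> (3*data[u] = m - 7 and 3*data[3] + m = -8))))) and ((not (3*m = -6)) -> (((2*m != -3 and 3*data[n + 3] + 3*data[n] <= 2*tab[1] - 1) -> ((m > 8 or 3*m < 12) -> (3*store(data, m + 1, m - 2)[u] = m - 7 and 3*store(data, m + 1, m - 2)[3] + m = 6))) and ((not (2*m != -3 and 3*data[n + 3] + 3*data[n] <= 2*tab[1] - 1)) -> ((2*n > 7 or 3*m < 12) -> (3*data[u] = m - 7 and 3*data[3] + m = 6)))))
Answer: WP = (3*m = -6 -> ((2*m <= -5 -> ((n > 7 or 3*n + 3*u < 30) -> (3*data[u] = n + u - 13 and 3*data[3] + m = -5))) and ((not (2*m <= -5)) -> ((data[n] > 7 or 3*m < 12) -> (3*data[u] = m - 7 and 3*data[3] + m = -8))))) and ((not (3*m = -6)) -> (((2*m != -3 and 3*data[n + 3] + 3*data[n] <= 2*tab[1] - 1) -> ((m > 8 or 3*m < 12) -> (3*store(data, m + 1, m - 2)[u] = m - 7 and 3*store(data, m + 1, m - 2)[3] + m = 6))) and ((not (2*m != -3 and 3*data[n + 3] + 3*data[n] <= 2*tab[1] - 1)) -> ((2*n > 7 or 3*m < 12) -> (3*data[u] = m - 7 and 3*data[3] + m = 6)))))


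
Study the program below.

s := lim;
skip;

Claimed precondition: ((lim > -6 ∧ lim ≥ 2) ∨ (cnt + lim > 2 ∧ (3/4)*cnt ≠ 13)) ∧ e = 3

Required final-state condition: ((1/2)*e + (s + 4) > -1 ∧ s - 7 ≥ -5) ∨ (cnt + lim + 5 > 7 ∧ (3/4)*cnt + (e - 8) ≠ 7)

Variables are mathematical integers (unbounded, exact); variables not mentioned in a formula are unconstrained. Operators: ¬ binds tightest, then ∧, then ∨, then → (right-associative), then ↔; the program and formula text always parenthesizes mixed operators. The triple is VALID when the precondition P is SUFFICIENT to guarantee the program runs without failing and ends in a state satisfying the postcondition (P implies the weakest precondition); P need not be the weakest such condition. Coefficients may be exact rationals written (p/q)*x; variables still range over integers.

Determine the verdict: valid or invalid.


Working backward. After the program, the postcondition ((1/2)*e + (s + 4) > -1 ∧ s - 7 ≥ -5) ∨ (cnt + lim + 5 > 7 ∧ (3/4)*cnt + (e - 8) ≠ 7) must hold; in canonical form it is ((1/2)*e + s > -5 ∧ s ≥ 2) ∨ (cnt + lim > 2 ∧ (3/4)*cnt + e ≠ 15).
Before skip: ((1/2)*e + s > -5 ∧ s ≥ 2) ∨ (cnt + lim > 2 ∧ (3/4)*cnt + e ≠ 15)
Before s := lim: ((1/2)*e + lim > -5 ∧ lim ≥ 2) ∨ (cnt + lim > 2 ∧ (3/4)*cnt + e ≠ 15)
The weakest precondition is ((1/2)*e + lim > -5 ∧ lim ≥ 2) ∨ (cnt + lim > 2 ∧ (3/4)*cnt + e ≠ 15).
Check whether ((lim > -6 ∧ lim ≥ 2) ∨ (cnt + lim > 2 ∧ (3/4)*cnt ≠ 13)) ∧ e = 3 implies it.
Countermodel: at the initial state cnt = 16, e = 3, lim = 0, the precondition holds but the weakest precondition fails.
Answer: invalid


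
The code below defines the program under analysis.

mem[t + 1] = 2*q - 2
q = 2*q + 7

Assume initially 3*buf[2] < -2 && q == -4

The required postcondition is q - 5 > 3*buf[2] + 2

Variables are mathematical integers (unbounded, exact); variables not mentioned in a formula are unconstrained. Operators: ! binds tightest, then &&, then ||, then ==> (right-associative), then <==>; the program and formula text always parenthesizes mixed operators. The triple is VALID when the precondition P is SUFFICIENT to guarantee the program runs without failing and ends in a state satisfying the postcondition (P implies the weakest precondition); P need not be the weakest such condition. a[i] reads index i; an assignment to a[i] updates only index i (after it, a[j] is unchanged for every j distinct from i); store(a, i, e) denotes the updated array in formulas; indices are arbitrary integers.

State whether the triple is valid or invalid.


Working backward. After the program, the postcondition q - 5 > 3*buf[2] + 2 must hold; in canonical form it is q > 3*buf[2] + 7.
Before q := 2*q + 7: 2*q > 3*buf[2]
Before mem[t + 1] := 2*q - 2: 2*q > 3*buf[2]
The weakest precondition is 2*q > 3*buf[2].
Check whether 3*buf[2] < -2 && q == -4 implies it.
Countermodel: at the initial state buf = {[2] = -1, elsewhere -1}, q = -4, the precondition holds but the weakest precondition fails.
Answer: invalid


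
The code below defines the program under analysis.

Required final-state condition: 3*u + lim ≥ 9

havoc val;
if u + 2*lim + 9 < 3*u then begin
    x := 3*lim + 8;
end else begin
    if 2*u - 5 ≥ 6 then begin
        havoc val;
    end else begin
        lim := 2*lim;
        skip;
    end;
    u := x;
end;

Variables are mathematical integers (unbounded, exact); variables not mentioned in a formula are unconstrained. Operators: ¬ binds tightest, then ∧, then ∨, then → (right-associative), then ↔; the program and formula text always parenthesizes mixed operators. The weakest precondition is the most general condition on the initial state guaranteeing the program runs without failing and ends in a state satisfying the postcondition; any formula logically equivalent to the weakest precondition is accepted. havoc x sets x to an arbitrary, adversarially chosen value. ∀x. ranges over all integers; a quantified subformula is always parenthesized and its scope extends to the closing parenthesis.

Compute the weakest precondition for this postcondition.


Working backward. After the program, the postcondition 3*u + lim ≥ 9 must hold; in canonical form it is lim + 3*u ≥ 9.
Then branch requires lim + 3*u ≥ 9; else branch requires (2*u ≥ 11 → lim + 3*x ≥ 9) ∧ ((¬(2*u ≥ 11)) → 2*lim + 3*x ≥ 9).
Before the if: (2*lim < 2*u - 9 → lim + 3*u ≥ 9) ∧ ((¬(2*lim < 2*u - 9)) → ((2*u ≥ 11 → lim + 3*x ≥ 9) ∧ ((¬(2*u ≥ 11)) → 2*lim + 3*x ≥ 9)))
Before havoc val: (2*lim < 2*u - 9 → lim + 3*u ≥ 9) ∧ ((¬(2*lim < 2*u - 9)) → ((2*u ≥ 11 → lim + 3*x ≥ 9) ∧ ((¬(2*u ≥ 11)) → 2*lim + 3*x ≥ 9)))
Answer: WP = (2*lim < 2*u - 9 → lim + 3*u ≥ 9) ∧ ((¬(2*lim < 2*u - 9)) → ((2*u ≥ 11 → lim + 3*x ≥ 9) ∧ ((¬(2*u ≥ 11)) → 2*lim + 3*x ≥ 9)))


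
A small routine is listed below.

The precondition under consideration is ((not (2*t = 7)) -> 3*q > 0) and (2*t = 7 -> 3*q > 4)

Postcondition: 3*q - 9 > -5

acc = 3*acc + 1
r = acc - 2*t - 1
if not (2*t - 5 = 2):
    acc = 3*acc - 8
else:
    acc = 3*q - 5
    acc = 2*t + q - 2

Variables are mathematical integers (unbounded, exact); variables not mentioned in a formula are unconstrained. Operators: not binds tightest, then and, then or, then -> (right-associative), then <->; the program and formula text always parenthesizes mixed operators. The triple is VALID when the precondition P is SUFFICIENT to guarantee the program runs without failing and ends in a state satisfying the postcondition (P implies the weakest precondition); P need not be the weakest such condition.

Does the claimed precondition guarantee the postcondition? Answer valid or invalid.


Working backward. After the program, the postcondition 3*q - 9 > -5 must hold; in canonical form it is 3*q > 4.
Then branch requires 3*q > 4; else branch requires 3*q > 4.
Before the if: ((not (2*t = 7)) -> 3*q > 4) and (2*t = 7 -> 3*q > 4)
Before r := acc - 2*t - 1: ((not (2*t = 7)) -> 3*q > 4) and (2*t = 7 -> 3*q > 4)
Before acc := 3*acc + 1: ((not (2*t = 7)) -> 3*q > 4) and (2*t = 7 -> 3*q > 4)
The weakest precondition is ((not (2*t = 7)) -> 3*q > 4) and (2*t = 7 -> 3*q > 4).
Check whether ((not (2*t = 7)) -> 3*q > 0) and (2*t = 7 -> 3*q > 4) implies it.
Countermodel: at the initial state q = 1, t = 0, the precondition holds but the weakest precondition fails.
Answer: invalid


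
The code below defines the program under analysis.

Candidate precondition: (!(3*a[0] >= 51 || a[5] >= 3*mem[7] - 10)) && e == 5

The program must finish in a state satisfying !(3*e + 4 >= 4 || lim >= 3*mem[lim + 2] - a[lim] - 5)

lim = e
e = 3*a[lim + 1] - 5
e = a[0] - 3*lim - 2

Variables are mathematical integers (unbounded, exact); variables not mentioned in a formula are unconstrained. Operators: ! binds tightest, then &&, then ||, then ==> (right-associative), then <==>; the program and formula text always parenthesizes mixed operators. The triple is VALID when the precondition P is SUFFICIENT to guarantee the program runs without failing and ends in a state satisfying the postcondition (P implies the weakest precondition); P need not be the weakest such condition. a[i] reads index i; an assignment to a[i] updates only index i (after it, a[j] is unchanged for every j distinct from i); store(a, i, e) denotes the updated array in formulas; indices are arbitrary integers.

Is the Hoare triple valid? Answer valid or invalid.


Working backward. After the program, the postcondition !(3*e + 4 >= 4 || lim >= 3*mem[lim + 2] - a[lim] - 5) must hold; in canonical form it is !(3*e >= 0 || a[lim] + lim >= 3*mem[lim + 2] - 5).
Before e := a[0] - 3*lim - 2: !(3*a[0] >= 9*lim + 6 || a[lim] + lim >= 3*mem[lim + 2] - 5)
Before e := 3*a[lim + 1] - 5: !(3*a[0] >= 9*lim + 6 || a[lim] + lim >= 3*mem[lim + 2] - 5)
Before lim := e: !(3*a[0] >= 9*e + 6 || a[e] + e >= 3*mem[e + 2] - 5)
The weakest precondition is !(3*a[0] >= 9*e + 6 || a[e] + e >= 3*mem[e + 2] - 5).
Check whether (!(3*a[0] >= 51 || a[5] >= 3*mem[7] - 10)) && e == 5 implies it.
Every state satisfying the precondition satisfies the weakest precondition: the implication holds.
Answer: valid


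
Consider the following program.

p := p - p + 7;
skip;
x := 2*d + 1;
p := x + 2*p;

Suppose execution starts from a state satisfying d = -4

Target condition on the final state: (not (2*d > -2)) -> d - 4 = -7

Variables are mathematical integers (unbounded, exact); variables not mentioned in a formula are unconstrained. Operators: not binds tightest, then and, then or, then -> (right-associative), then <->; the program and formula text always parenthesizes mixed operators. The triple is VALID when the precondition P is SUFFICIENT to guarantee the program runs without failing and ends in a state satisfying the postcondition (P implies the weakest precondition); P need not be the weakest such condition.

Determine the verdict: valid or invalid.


Working backward. After the program, the postcondition (not (2*d > -2)) -> d - 4 = -7 must hold; in canonical form it is (not (2*d > -2)) -> d = -3.
Before p := x + 2*p: (not (2*d > -2)) -> d = -3
Before x := 2*d + 1: (not (2*d > -2)) -> d = -3
Before skip: (not (2*d > -2)) -> d = -3
Before p := p - p + 7: (not (2*d > -2)) -> d = -3
The weakest precondition is (not (2*d > -2)) -> d = -3.
Check whether d = -4 implies it.
Countermodel: at the initial state d = -4, the precondition holds but the weakest precondition fails.
Answer: invalid


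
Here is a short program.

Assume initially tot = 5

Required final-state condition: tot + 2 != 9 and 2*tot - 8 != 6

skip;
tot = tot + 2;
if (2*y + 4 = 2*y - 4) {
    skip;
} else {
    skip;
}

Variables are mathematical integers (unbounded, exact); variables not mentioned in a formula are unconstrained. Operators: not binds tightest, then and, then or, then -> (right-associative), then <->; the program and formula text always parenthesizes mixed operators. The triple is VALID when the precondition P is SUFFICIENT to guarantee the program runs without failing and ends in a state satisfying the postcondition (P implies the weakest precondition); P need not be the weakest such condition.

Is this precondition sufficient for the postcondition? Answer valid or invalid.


Working backward. After the program, the postcondition tot + 2 != 9 and 2*tot - 8 != 6 must hold; in canonical form it is tot != 7 and 2*tot != 14.
Then branch requires tot != 7 and 2*tot != 14; else branch requires tot != 7 and 2*tot != 14.
Before the if: tot != 7 and 2*tot != 14
Before tot := tot + 2: tot != 5 and 2*tot != 10
Before skip: tot != 5 and 2*tot != 10
The weakest precondition is tot != 5 and 2*tot != 10.
Check whether tot = 5 implies it.
Countermodel: at the initial state tot = 5, the precondition holds but the weakest precondition fails.
Answer: invalid


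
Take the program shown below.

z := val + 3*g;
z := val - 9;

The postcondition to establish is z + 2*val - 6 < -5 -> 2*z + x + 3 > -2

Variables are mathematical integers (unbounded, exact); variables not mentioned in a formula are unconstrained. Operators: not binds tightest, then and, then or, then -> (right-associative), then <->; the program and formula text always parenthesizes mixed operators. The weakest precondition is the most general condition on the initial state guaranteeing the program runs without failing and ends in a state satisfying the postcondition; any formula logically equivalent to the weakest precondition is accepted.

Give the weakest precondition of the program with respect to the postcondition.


Working backward. After the program, the postcondition z + 2*val - 6 < -5 -> 2*z + x + 3 > -2 must hold; in canonical form it is 2*val + z < 1 -> x + 2*z > -5.
Before z := val - 9: 3*val < 10 -> 2*val + x > 13
Before z := val + 3*g: 3*val < 10 -> 2*val + x > 13
Answer: WP = 3*val < 10 -> 2*val + x > 13
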